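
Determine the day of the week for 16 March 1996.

Doomsday rule: the anchor day for the 1900s is Wednesday. For year 96: 96÷12 = 8 r 0, and 0÷4 = 0, so 8+0+0 = 8.
Wednesday + 8 ≡ Thursday — that's 1996's doomsday.
In March the doomsday date is Mar 14.
Mar 16 is 2 days after Mar 14; 2 mod 7 = 2, so Thursday + 2 = Saturday.

Saturday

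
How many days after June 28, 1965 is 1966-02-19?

Jun 28, 1965 → Jul 28, 1965: 30 days (June has 30).
Jul 28, 1965 → Aug 28, 1965: 31 days (July has 31).
Aug 28, 1965 → Sep 28, 1965: 31 days (August has 31).
Sep 28, 1965 → Oct 28, 1965: 30 days (September has 30).
Oct 28, 1965 → Nov 28, 1965: 31 days (October has 31).
Nov 28, 1965 → Dec 28, 1965: 30 days (November has 30).
Dec 28, 1965 → Jan 28, 1966: 31 days (December has 31).
Jan 28, 1966 → Feb 19, 1966: 22 days.
Total: 236 days.

236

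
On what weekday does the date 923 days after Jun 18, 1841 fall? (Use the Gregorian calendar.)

Jun 18, 1841 is a Friday.
923 mod 7 = 6, so 923 days after a Friday is Friday + 6 = Thursday.

Thursday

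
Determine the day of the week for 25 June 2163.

Doomsday rule: the anchor day for the 2100s is Sunday. For year 63: 63÷12 = 5 r 3, and 3÷4 = 0, so 5+3+0 = 8.
Sunday + 8 ≡ Monday — that's 2163's doomsday.
In June the doomsday date is Jun 6.
Jun 25 is 19 days after Jun 6; 19 mod 7 = 5, so Monday + 5 = Saturday.

Saturday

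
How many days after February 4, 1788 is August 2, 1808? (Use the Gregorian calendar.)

Feb 4, 1788 → Feb 4, 1789: 366 days (Feb 29, 1788 is in that span).
Feb 4, 1789 → Feb 4, 1790: 365 days.
Feb 4, 1790 → Feb 4, 1791: 365 days.
Feb 4, 1791 → Feb 4, 1792: 365 days.
Feb 4, 1792 → Feb 4, 1793: 366 days (Feb 29, 1792 is in that span).
Feb 4, 1793 → Feb 4, 1794: 365 days.
Feb 4, 1794 → Feb 4, 1795: 365 days.
Feb 4, 1795 → Feb 4, 1796: 365 days.
Feb 4, 1796 → Feb 4, 1797: 366 days (Feb 29, 1796 is in that span).
Feb 4, 1797 → Feb 4, 1798: 365 days.
Feb 4, 1798 → Feb 4, 1799: 365 days.
Feb 4, 1799 → Feb 4, 1800: 365 days.
Feb 4, 1800 → Feb 4, 1801: 365 days.
Feb 4, 1801 → Feb 4, 1802: 365 days.
Feb 4, 1802 → Feb 4, 1803: 365 days.
Feb 4, 1803 → Feb 4, 1804: 365 days.
Feb 4, 1804 → Feb 4, 1805: 366 days (Feb 29, 1804 is in that span).
Feb 4, 1805 → Feb 4, 1806: 365 days.
Feb 4, 1806 → Feb 4, 1807: 365 days.
Feb 4, 1807 → Feb 4, 1808: 365 days.
Feb 4, 1808 → Mar 4, 1808: 29 days (February has 29).
Mar 4, 1808 → Apr 4, 1808: 31 days (March has 31).
Apr 4, 1808 → May 4, 1808: 30 days (April has 30).
May 4, 1808 → Jun 4, 1808: 31 days (May has 31).
Jun 4, 1808 → Jul 4, 1808: 30 days (June has 30).
Jul 4, 1808 → Aug 2, 1808: 29 days.
Total: 7484 days.

7484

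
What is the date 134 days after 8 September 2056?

January 20, 2057

Sep has 30 days: +23 → Oct 1, 2056 (111 left).
Oct has 31 days: +31 → Nov 1, 2056 (80 left).
Nov has 30 days: +30 → Dec 1, 2056 (50 left).
Dec has 31 days: +31 → Jan 1, 2057 (19 left).
+19 → Jan 20, 2057.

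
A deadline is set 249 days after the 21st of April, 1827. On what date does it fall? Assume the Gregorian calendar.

Apr has 30 days: +10 → May 1, 1827 (239 left).
May has 31 days: +31 → Jun 1, 1827 (208 left).
Jun has 30 days: +30 → Jul 1, 1827 (178 left).
Jul has 31 days: +31 → Aug 1, 1827 (147 left).
Aug has 31 days: +31 → Sep 1, 1827 (116 left).
Sep has 30 days: +30 → Oct 1, 1827 (86 left).
Oct has 31 days: +31 → Nov 1, 1827 (55 left).
Nov has 30 days: +30 → Dec 1, 1827 (25 left).
+25 → Dec 26, 1827.

December 26, 1827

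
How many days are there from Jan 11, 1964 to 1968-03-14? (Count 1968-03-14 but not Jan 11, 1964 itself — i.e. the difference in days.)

Jan 11, 1964 → Jan 11, 1965: 366 days (Feb 29, 1964 is in that span).
Jan 11, 1965 → Jan 11, 1966: 365 days.
Jan 11, 1966 → Jan 11, 1967: 365 days.
Jan 11, 1967 → Jan 11, 1968: 365 days.
Jan 11, 1968 → Feb 11, 1968: 31 days (January has 31).
Feb 11, 1968 → Mar 11, 1968: 29 days (February has 29).
Mar 11, 1968 → Mar 14, 1968: 3 days.
Total: 1524 days.

1524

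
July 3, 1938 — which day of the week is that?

Sunday

Doomsday rule: the anchor day for the 1900s is Wednesday. For year 38: 38÷12 = 3 r 2, and 2÷4 = 0, so 3+2+0 = 5.
Wednesday + 5 ≡ Monday — that's 1938's doomsday.
In July the doomsday date is Jul 11.
Jul 3 is 8 days before Jul 11; 8 mod 7 = 1, so Monday − 1 = Sunday.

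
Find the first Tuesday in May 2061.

May 1, 2061 is a Sunday.
The first Tuesday is therefore May 3 (2 days later).

May 3, 2061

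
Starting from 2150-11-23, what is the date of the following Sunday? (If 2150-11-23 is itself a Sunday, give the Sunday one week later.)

November 29, 2150

Nov 23, 2150 is a Monday.
From Monday to the next Sunday is 6 days.
Nov 23, 2150 + 6 = Nov 29, 2150.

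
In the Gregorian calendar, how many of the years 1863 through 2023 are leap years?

39

Multiples of 4 in [1863,2023]: 40.
Of those, multiples of 100: 2 (not leap unless ÷400).
Multiples of 400: 1.
Leap years = 40 − 2 + 1 = 39.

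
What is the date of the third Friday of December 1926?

December 17, 1926

December 1, 1926 is a Wednesday.
The first Friday is therefore December 3 (2 days later).
The third Friday is 3 + 2×7 = December 17.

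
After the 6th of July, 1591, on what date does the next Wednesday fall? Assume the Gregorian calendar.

Jul 6, 1591 is a Saturday.
From Saturday to the next Wednesday is 4 days.
Jul 6, 1591 + 4 = Jul 10, 1591.

July 10, 1591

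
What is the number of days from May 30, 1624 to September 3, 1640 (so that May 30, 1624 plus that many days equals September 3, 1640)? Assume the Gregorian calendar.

May 30, 1624 → May 30, 1625: 365 days.
May 30, 1625 → May 30, 1626: 365 days.
May 30, 1626 → May 30, 1627: 365 days.
May 30, 1627 → May 30, 1628: 366 days (Feb 29, 1628 is in that span).
May 30, 1628 → May 30, 1629: 365 days.
May 30, 1629 → May 30, 1630: 365 days.
May 30, 1630 → May 30, 1631: 365 days.
May 30, 1631 → May 30, 1632: 366 days (Feb 29, 1632 is in that span).
May 30, 1632 → May 30, 1633: 365 days.
May 30, 1633 → May 30, 1634: 365 days.
May 30, 1634 → May 30, 1635: 365 days.
May 30, 1635 → May 30, 1636: 366 days (Feb 29, 1636 is in that span).
May 30, 1636 → May 30, 1637: 365 days.
May 30, 1637 → May 30, 1638: 365 days.
May 30, 1638 → May 30, 1639: 365 days.
May 30, 1639 → May 30, 1640: 366 days (Feb 29, 1640 is in that span).
May 30, 1640 → Jun 30, 1640: 31 days (May has 31).
Jun 30, 1640 → Jul 30, 1640: 30 days (June has 30).
Jul 30, 1640 → Aug 30, 1640: 31 days (July has 31).
Aug 30, 1640 → Sep 3, 1640: 4 days.
Total: 5940 days.

5940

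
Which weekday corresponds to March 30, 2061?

January 1, 2061 is a Saturday.
Jan 1, 2061 → Feb 1, 2061: 31 days (January has 31).
Feb 1, 2061 → Mar 1, 2061: 28 days (February has 28).
Mar 1, 2061 → Mar 30, 2061: 29 days.
Total: 88 days.
88 mod 7 = 4, so Saturday + 4 = Wednesday.

Wednesday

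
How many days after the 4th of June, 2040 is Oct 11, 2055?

5607

Jun 4, 2040 → Jun 4, 2041: 365 days.
Jun 4, 2041 → Jun 4, 2042: 365 days.
Jun 4, 2042 → Jun 4, 2043: 365 days.
Jun 4, 2043 → Jun 4, 2044: 366 days (Feb 29, 2044 is in that span).
Jun 4, 2044 → Jun 4, 2045: 365 days.
Jun 4, 2045 → Jun 4, 2046: 365 days.
Jun 4, 2046 → Jun 4, 2047: 365 days.
Jun 4, 2047 → Jun 4, 2048: 366 days (Feb 29, 2048 is in that span).
Jun 4, 2048 → Jun 4, 2049: 365 days.
Jun 4, 2049 → Jun 4, 2050: 365 days.
Jun 4, 2050 → Jun 4, 2051: 365 days.
Jun 4, 2051 → Jun 4, 2052: 366 days (Feb 29, 2052 is in that span).
Jun 4, 2052 → Jun 4, 2053: 365 days.
Jun 4, 2053 → Jun 4, 2054: 365 days.
Jun 4, 2054 → Jun 4, 2055: 365 days.
Jun 4, 2055 → Jul 4, 2055: 30 days (June has 30).
Jul 4, 2055 → Aug 4, 2055: 31 days (July has 31).
Aug 4, 2055 → Sep 4, 2055: 31 days (August has 31).
Sep 4, 2055 → Oct 4, 2055: 30 days (September has 30).
Oct 4, 2055 → Oct 11, 2055: 7 days.
Total: 5607 days.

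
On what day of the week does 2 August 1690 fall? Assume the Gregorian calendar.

Doomsday rule: the anchor day for the 1600s is Tuesday. For year 90: 90÷12 = 7 r 6, and 6÷4 = 1, so 7+6+1 = 14.
Tuesday + 14 ≡ Tuesday — that's 1690's doomsday.
In August the doomsday date is Aug 8.
Aug 2 is 6 days before Aug 8; 6 mod 7 = 6, so Tuesday − 6 = Wednesday.

Wednesday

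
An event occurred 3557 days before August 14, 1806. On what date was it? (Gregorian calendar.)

November 16, 1796

−365 (one year) → Aug 14, 1805 (3192 left).
−365 (one year) → Aug 14, 1804 (2827 left).
−366 (one year; includes Feb 29, 1804) → Aug 14, 1803 (2461 left).
−365 (one year) → Aug 14, 1802 (2096 left).
−365 (one year) → Aug 14, 1801 (1731 left).
−365 (one year) → Aug 14, 1800 (1366 left).
−365 (one year) → Aug 14, 1799 (1001 left).
−365 (one year) → Aug 14, 1798 (636 left).
−365 (one year) → Aug 14, 1797 (271 left).
−14 → Jul 31, 1797 (end of Jul, 31 days; 257 left).
−31 → Jun 30, 1797 (end of Jun, 30 days; 226 left).
−30 → May 31, 1797 (end of May, 31 days; 196 left).
−31 → Apr 30, 1797 (end of Apr, 30 days; 165 left).
−30 → Mar 31, 1797 (end of Mar, 31 days; 135 left).
−31 → Feb 28, 1797 (end of Feb, 28 days; 104 left).
−28 → Jan 31, 1797 (end of Jan, 31 days; 76 left).
−31 → Dec 31, 1796 (end of Dec, 31 days; 45 left).
−31 → Nov 30, 1796 (end of Nov, 30 days; 14 left).
−14 → Nov 16, 1796.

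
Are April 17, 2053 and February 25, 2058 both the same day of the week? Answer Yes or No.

From Apr 17, 2053 to Feb 25, 2058 is 1775 days.
1775 mod 7 = 4, so they are different weekdays.
(Apr 17, 2053 is a Thursday; Feb 25, 2058 is a Monday.)

No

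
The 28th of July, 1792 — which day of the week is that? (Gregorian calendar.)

Saturday

Doomsday rule: the anchor day for the 1700s is Sunday. For year 92: 92÷12 = 7 r 8, and 8÷4 = 2, so 7+8+2 = 17.
Sunday + 17 ≡ Wednesday — that's 1792's doomsday.
In July the doomsday date is Jul 11.
Jul 28 is 17 days after Jul 11; 17 mod 7 = 3, so Wednesday + 3 = Saturday.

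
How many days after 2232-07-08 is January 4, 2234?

Jul 8, 2232 → Jul 8, 2233: 365 days.
Jul 8, 2233 → Aug 8, 2233: 31 days (July has 31).
Aug 8, 2233 → Sep 8, 2233: 31 days (August has 31).
Sep 8, 2233 → Oct 8, 2233: 30 days (September has 30).
Oct 8, 2233 → Nov 8, 2233: 31 days (October has 31).
Nov 8, 2233 → Dec 8, 2233: 30 days (November has 30).
Dec 8, 2233 → Jan 4, 2234: 27 days.
Total: 545 days.

545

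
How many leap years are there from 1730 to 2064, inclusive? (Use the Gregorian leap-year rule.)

82

Multiples of 4 in [1730,2064]: 84.
Of those, multiples of 100: 3 (not leap unless ÷400).
Multiples of 400: 1.
Leap years = 84 − 3 + 1 = 82.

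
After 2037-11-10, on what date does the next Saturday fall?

Nov 10, 2037 is a Tuesday.
From Tuesday to the next Saturday is 4 days.
Nov 10, 2037 + 4 = Nov 14, 2037.

November 14, 2037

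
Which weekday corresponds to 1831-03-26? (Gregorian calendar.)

Saturday

Doomsday rule: the anchor day for the 1800s is Friday. For year 31: 31÷12 = 2 r 7, and 7÷4 = 1, so 2+7+1 = 10.
Friday + 10 ≡ Monday — that's 1831's doomsday.
In March the doomsday date is Mar 14.
Mar 26 is 12 days after Mar 14; 12 mod 7 = 5, so Monday + 5 = Saturday.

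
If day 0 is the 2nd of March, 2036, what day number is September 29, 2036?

Mar 2, 2036 → Apr 2, 2036: 31 days (March has 31).
Apr 2, 2036 → May 2, 2036: 30 days (April has 30).
May 2, 2036 → Jun 2, 2036: 31 days (May has 31).
Jun 2, 2036 → Jul 2, 2036: 30 days (June has 30).
Jul 2, 2036 → Aug 2, 2036: 31 days (July has 31).
Aug 2, 2036 → Sep 2, 2036: 31 days (August has 31).
Sep 2, 2036 → Sep 29, 2036: 27 days.
Total: 211 days.

211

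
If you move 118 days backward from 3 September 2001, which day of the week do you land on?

First find the weekday of Sep 3, 2001. Doomsday rule: the anchor day for the 2000s is Tuesday. For year 01: 1÷12 = 0 r 1, and 1÷4 = 0, so 0+1+0 = 1.
Tuesday + 1 ≡ Wednesday — that's 2001's doomsday.
In September the doomsday date is Sep 5.
Sep 3 is 2 days before Sep 5; 2 mod 7 = 2, so Wednesday − 2 = Monday.
118 mod 7 = 6, so 118 days before a Monday is Monday − 6 = Tuesday.

Tuesday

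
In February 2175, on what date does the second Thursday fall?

February 1, 2175 is a Wednesday.
The first Thursday is therefore February 2 (1 days later).
The second Thursday is 2 + 1×7 = February 9.

February 9, 2175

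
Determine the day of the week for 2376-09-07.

Doomsday rule: the anchor day for the 2300s is Wednesday. For year 76: 76÷12 = 6 r 4, and 4÷4 = 1, so 6+4+1 = 11.
Wednesday + 11 ≡ Sunday — that's 2376's doomsday.
In September the doomsday date is Sep 5.
Sep 7 is 2 days after Sep 5; 2 mod 7 = 2, so Sunday + 2 = Tuesday.

Tuesday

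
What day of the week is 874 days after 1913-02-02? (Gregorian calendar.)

First find the weekday of Feb 2, 1913. Doomsday rule: the anchor day for the 1900s is Wednesday. For year 13: 13÷12 = 1 r 1, and 1÷4 = 0, so 1+1+0 = 2.
Wednesday + 2 ≡ Friday — that's 1913's doomsday.
In February the doomsday date is Feb 28 (1913 is not a leap year).
Feb 2 is 26 days before Feb 28; 26 mod 7 = 5, so Friday − 5 = Sunday.
874 mod 7 = 6, so 874 days after a Sunday is Sunday + 6 = Saturday.

Saturday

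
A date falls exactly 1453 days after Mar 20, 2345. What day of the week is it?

Saturday

Mar 20, 2345 is a Tuesday.
1453 mod 7 = 4, so 1453 days after a Tuesday is Tuesday + 4 = Saturday.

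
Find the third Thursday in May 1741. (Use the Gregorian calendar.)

May 1, 1741 is a Monday.
The first Thursday is therefore May 4 (3 days later).
The third Thursday is 4 + 2×7 = May 18.

May 18, 1741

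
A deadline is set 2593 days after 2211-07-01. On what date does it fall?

+366 (one year; includes Feb 29, 2212) → Jul 1, 2212 (2227 left).
+365 (one year) → Jul 1, 2213 (1862 left).
+365 (one year) → Jul 1, 2214 (1497 left).
+365 (one year) → Jul 1, 2215 (1132 left).
+366 (one year; includes Feb 29, 2216) → Jul 1, 2216 (766 left).
+365 (one year) → Jul 1, 2217 (401 left).
+365 (one year) → Jul 1, 2218 (36 left).
Jul has 31 days: +31 → Aug 1, 2218 (5 left).
+5 → Aug 6, 2218.

August 6, 2218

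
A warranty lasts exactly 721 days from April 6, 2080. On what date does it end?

March 28, 2082

+365 (one year) → Apr 6, 2081 (356 left).
Apr has 30 days: +25 → May 1, 2081 (331 left).
May has 31 days: +31 → Jun 1, 2081 (300 left).
Jun has 30 days: +30 → Jul 1, 2081 (270 left).
Jul has 31 days: +31 → Aug 1, 2081 (239 left).
Aug has 31 days: +31 → Sep 1, 2081 (208 left).
Sep has 30 days: +30 → Oct 1, 2081 (178 left).
Oct has 31 days: +31 → Nov 1, 2081 (147 left).
Nov has 30 days: +30 → Dec 1, 2081 (117 left).
Dec has 31 days: +31 → Jan 1, 2082 (86 left).
Jan has 31 days: +31 → Feb 1, 2082 (55 left).
Feb has 28 days: +28 → Mar 1, 2082 (27 left).
+27 → Mar 28, 2082.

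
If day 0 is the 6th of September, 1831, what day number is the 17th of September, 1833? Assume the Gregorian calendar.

Sep 6, 1831 → Sep 6, 1832: 366 days (Feb 29, 1832 is in that span).
Sep 6, 1832 → Oct 6, 1832: 30 days (September has 30).
Oct 6, 1832 → Nov 6, 1832: 31 days (October has 31).
Nov 6, 1832 → Dec 6, 1832: 30 days (November has 30).
Dec 6, 1832 → Jan 6, 1833: 31 days (December has 31).
Jan 6, 1833 → Feb 6, 1833: 31 days (January has 31).
Feb 6, 1833 → Mar 6, 1833: 28 days (February has 28).
Mar 6, 1833 → Apr 6, 1833: 31 days (March has 31).
Apr 6, 1833 → May 6, 1833: 30 days (April has 30).
May 6, 1833 → Jun 6, 1833: 31 days (May has 31).
Jun 6, 1833 → Jul 6, 1833: 30 days (June has 30).
Jul 6, 1833 → Aug 6, 1833: 31 days (July has 31).
Aug 6, 1833 → Sep 6, 1833: 31 days (August has 31).
Sep 6, 1833 → Sep 17, 1833: 11 days.
Total: 742 days.

742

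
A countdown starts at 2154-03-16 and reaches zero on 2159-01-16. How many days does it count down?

Mar 16, 2154 → Mar 16, 2155: 365 days.
Mar 16, 2155 → Mar 16, 2156: 366 days (Feb 29, 2156 is in that span).
Mar 16, 2156 → Mar 16, 2157: 365 days.
Mar 16, 2157 → Mar 16, 2158: 365 days.
Mar 16, 2158 → Apr 16, 2158: 31 days (March has 31).
Apr 16, 2158 → May 16, 2158: 30 days (April has 30).
May 16, 2158 → Jun 16, 2158: 31 days (May has 31).
Jun 16, 2158 → Jul 16, 2158: 30 days (June has 30).
Jul 16, 2158 → Aug 16, 2158: 31 days (July has 31).
Aug 16, 2158 → Sep 16, 2158: 31 days (August has 31).
Sep 16, 2158 → Oct 16, 2158: 30 days (September has 30).
Oct 16, 2158 → Nov 16, 2158: 31 days (October has 31).
Nov 16, 2158 → Dec 16, 2158: 30 days (November has 30).
Dec 16, 2158 → Jan 16, 2159: 31 days.
Total: 1767 days.

1767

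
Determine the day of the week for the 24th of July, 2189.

Doomsday rule: the anchor day for the 2100s is Sunday. For year 89: 89÷12 = 7 r 5, and 5÷4 = 1, so 7+5+1 = 13.
Sunday + 13 ≡ Saturday — that's 2189's doomsday.
In July the doomsday date is Jul 11.
Jul 24 is 13 days after Jul 11; 13 mod 7 = 6, so Saturday + 6 = Friday.

Friday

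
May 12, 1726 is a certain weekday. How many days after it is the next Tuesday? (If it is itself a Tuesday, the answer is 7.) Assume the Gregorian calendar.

2

May 12, 1726 is a Sunday.
From Sunday to the next Tuesday is 2 days.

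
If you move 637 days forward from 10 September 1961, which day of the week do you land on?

Sep 10, 1961 is a Sunday.
637 mod 7 = 0, so 637 days after a Sunday is Sunday + 0 = Sunday.

Sunday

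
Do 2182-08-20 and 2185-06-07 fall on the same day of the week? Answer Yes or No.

From Aug 20, 2182 to Jun 7, 2185 is 1022 days.
1022 mod 7 = 0, so they are the same weekday.
(Aug 20, 2182 is a Tuesday; Jun 7, 2185 is a Tuesday.)

Yes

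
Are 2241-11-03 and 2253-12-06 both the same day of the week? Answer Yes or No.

No

From Nov 3, 2241 to Dec 6, 2253 is 4416 days.
4416 mod 7 = 6, so they are different weekdays.
(Nov 3, 2241 is a Wednesday; Dec 6, 2253 is a Tuesday.)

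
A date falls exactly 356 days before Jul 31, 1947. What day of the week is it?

Friday

First find the weekday of Jul 31, 1947. Doomsday rule: the anchor day for the 1900s is Wednesday. For year 47: 47÷12 = 3 r 11, and 11÷4 = 2, so 3+11+2 = 16.
Wednesday + 16 ≡ Friday — that's 1947's doomsday.
In July the doomsday date is Jul 11.
Jul 31 is 20 days after Jul 11; 20 mod 7 = 6, so Friday + 6 = Thursday.
356 mod 7 = 6, so 356 days before a Thursday is Thursday − 6 = Friday.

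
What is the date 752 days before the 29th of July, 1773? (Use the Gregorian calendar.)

−365 (one year) → Jul 29, 1772 (387 left).
−29 → Jun 30, 1772 (end of Jun, 30 days; 358 left).
−30 → May 31, 1772 (end of May, 31 days; 328 left).
−31 → Apr 30, 1772 (end of Apr, 30 days; 297 left).
−30 → Mar 31, 1772 (end of Mar, 31 days; 267 left).
−31 → Feb 29, 1772 (end of Feb, 29 days; 236 left).
−29 → Jan 31, 1772 (end of Jan, 31 days; 207 left).
−31 → Dec 31, 1771 (end of Dec, 31 days; 176 left).
−31 → Nov 30, 1771 (end of Nov, 30 days; 145 left).
−30 → Oct 31, 1771 (end of Oct, 31 days; 115 left).
−31 → Sep 30, 1771 (end of Sep, 30 days; 84 left).
−30 → Aug 31, 1771 (end of Aug, 31 days; 54 left).
−31 → Jul 31, 1771 (end of Jul, 31 days; 23 left).
−23 → Jul 8, 1771.

July 8, 1771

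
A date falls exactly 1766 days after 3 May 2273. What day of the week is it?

May 3, 2273 is a Saturday.
1766 mod 7 = 2, so 1766 days after a Saturday is Saturday + 2 = Monday.

Monday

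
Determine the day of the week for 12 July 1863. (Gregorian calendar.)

Sunday

Doomsday rule: the anchor day for the 1800s is Friday. For year 63: 63÷12 = 5 r 3, and 3÷4 = 0, so 5+3+0 = 8.
Friday + 8 ≡ Saturday — that's 1863's doomsday.
In July the doomsday date is Jul 11.
Jul 12 is 1 day after Jul 11; 1 mod 7 = 1, so Saturday + 1 = Sunday.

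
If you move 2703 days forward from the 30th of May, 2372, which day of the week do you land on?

First find the weekday of May 30, 2372. Doomsday rule: the anchor day for the 2300s is Wednesday. For year 72: 72÷12 = 6 r 0, and 0÷4 = 0, so 6+0+0 = 6.
Wednesday + 6 ≡ Tuesday — that's 2372's doomsday.
In May the doomsday date is May 9.
May 30 is 21 days after May 9; 21 mod 7 = 0, so Tuesday + 0 = Tuesday.
2703 mod 7 = 1, so 2703 days after a Tuesday is Tuesday + 1 = Wednesday.

Wednesday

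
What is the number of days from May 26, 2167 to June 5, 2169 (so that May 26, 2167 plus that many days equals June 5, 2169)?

May 26, 2167 → May 26, 2168: 366 days (Feb 29, 2168 is in that span).
May 26, 2168 → Jun 26, 2168: 31 days (May has 31).
Jun 26, 2168 → Jul 26, 2168: 30 days (June has 30).
Jul 26, 2168 → Aug 26, 2168: 31 days (July has 31).
Aug 26, 2168 → Sep 26, 2168: 31 days (August has 31).
Sep 26, 2168 → Oct 26, 2168: 30 days (September has 30).
Oct 26, 2168 → Nov 26, 2168: 31 days (October has 31).
Nov 26, 2168 → Dec 26, 2168: 30 days (November has 30).
Dec 26, 2168 → Jan 26, 2169: 31 days (December has 31).
Jan 26, 2169 → Feb 26, 2169: 31 days (January has 31).
Feb 26, 2169 → Mar 26, 2169: 28 days (February has 28).
Mar 26, 2169 → Apr 26, 2169: 31 days (March has 31).
Apr 26, 2169 → May 26, 2169: 30 days (April has 30).
May 26, 2169 → Jun 5, 2169: 10 days.
Total: 741 days.

741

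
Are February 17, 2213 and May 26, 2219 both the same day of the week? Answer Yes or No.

Yes

From Feb 17, 2213 to May 26, 2219 is 2289 days.
2289 mod 7 = 0, so they are the same weekday.
(Feb 17, 2213 is a Wednesday; May 26, 2219 is a Wednesday.)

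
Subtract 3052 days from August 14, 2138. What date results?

−365 (one year) → Aug 14, 2137 (2687 left).
−365 (one year) → Aug 14, 2136 (2322 left).
−366 (one year; includes Feb 29, 2136) → Aug 14, 2135 (1956 left).
−365 (one year) → Aug 14, 2134 (1591 left).
−365 (one year) → Aug 14, 2133 (1226 left).
−365 (one year) → Aug 14, 2132 (861 left).
−366 (one year; includes Feb 29, 2132) → Aug 14, 2131 (495 left).
−365 (one year) → Aug 14, 2130 (130 left).
−14 → Jul 31, 2130 (end of Jul, 31 days; 116 left).
−31 → Jun 30, 2130 (end of Jun, 30 days; 85 left).
−30 → May 31, 2130 (end of May, 31 days; 55 left).
−31 → Apr 30, 2130 (end of Apr, 30 days; 24 left).
−24 → Apr 6, 2130.

April 6, 2130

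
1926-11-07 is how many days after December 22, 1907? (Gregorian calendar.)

6895

Dec 22, 1907 → Dec 22, 1908: 366 days (Feb 29, 1908 is in that span).
Dec 22, 1908 → Dec 22, 1909: 365 days.
Dec 22, 1909 → Dec 22, 1910: 365 days.
Dec 22, 1910 → Dec 22, 1911: 365 days.
Dec 22, 1911 → Dec 22, 1912: 366 days (Feb 29, 1912 is in that span).
Dec 22, 1912 → Dec 22, 1913: 365 days.
Dec 22, 1913 → Dec 22, 1914: 365 days.
Dec 22, 1914 → Dec 22, 1915: 365 days.
Dec 22, 1915 → Dec 22, 1916: 366 days (Feb 29, 1916 is in that span).
Dec 22, 1916 → Dec 22, 1917: 365 days.
Dec 22, 1917 → Dec 22, 1918: 365 days.
Dec 22, 1918 → Dec 22, 1919: 365 days.
Dec 22, 1919 → Dec 22, 1920: 366 days (Feb 29, 1920 is in that span).
Dec 22, 1920 → Dec 22, 1921: 365 days.
Dec 22, 1921 → Dec 22, 1922: 365 days.
Dec 22, 1922 → Dec 22, 1923: 365 days.
Dec 22, 1923 → Dec 22, 1924: 366 days (Feb 29, 1924 is in that span).
Dec 22, 1924 → Dec 22, 1925: 365 days.
Dec 22, 1925 → Jan 22, 1926: 31 days (December has 31).
Jan 22, 1926 → Feb 22, 1926: 31 days (January has 31).
Feb 22, 1926 → Mar 22, 1926: 28 days (February has 28).
Mar 22, 1926 → Apr 22, 1926: 31 days (March has 31).
Apr 22, 1926 → May 22, 1926: 30 days (April has 30).
May 22, 1926 → Jun 22, 1926: 31 days (May has 31).
Jun 22, 1926 → Jul 22, 1926: 30 days (June has 30).
Jul 22, 1926 → Aug 22, 1926: 31 days (July has 31).
Aug 22, 1926 → Sep 22, 1926: 31 days (August has 31).
Sep 22, 1926 → Oct 22, 1926: 30 days (September has 30).
Oct 22, 1926 → Nov 7, 1926: 16 days.
Total: 6895 days.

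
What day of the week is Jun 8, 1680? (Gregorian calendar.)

Saturday

Doomsday rule: the anchor day for the 1600s is Tuesday. For year 80: 80÷12 = 6 r 8, and 8÷4 = 2, so 6+8+2 = 16.
Tuesday + 16 ≡ Thursday — that's 1680's doomsday.
In June the doomsday date is Jun 6.
Jun 8 is 2 days after Jun 6; 2 mod 7 = 2, so Thursday + 2 = Saturday.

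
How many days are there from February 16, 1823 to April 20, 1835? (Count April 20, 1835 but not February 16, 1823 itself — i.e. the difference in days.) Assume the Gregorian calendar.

Feb 16, 1823 → Feb 16, 1824: 365 days.
Feb 16, 1824 → Feb 16, 1825: 366 days (Feb 29, 1824 is in that span).
Feb 16, 1825 → Feb 16, 1826: 365 days.
Feb 16, 1826 → Feb 16, 1827: 365 days.
Feb 16, 1827 → Feb 16, 1828: 365 days.
Feb 16, 1828 → Feb 16, 1829: 366 days (Feb 29, 1828 is in that span).
Feb 16, 1829 → Feb 16, 1830: 365 days.
Feb 16, 1830 → Feb 16, 1831: 365 days.
Feb 16, 1831 → Feb 16, 1832: 365 days.
Feb 16, 1832 → Feb 16, 1833: 366 days (Feb 29, 1832 is in that span).
Feb 16, 1833 → Feb 16, 1834: 365 days.
Feb 16, 1834 → Feb 16, 1835: 365 days.
Feb 16, 1835 → Mar 16, 1835: 28 days (February has 28).
Mar 16, 1835 → Apr 16, 1835: 31 days (March has 31).
Apr 16, 1835 → Apr 20, 1835: 4 days.
Total: 4446 days.

4446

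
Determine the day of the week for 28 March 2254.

Doomsday rule: the anchor day for the 2200s is Friday. For year 54: 54÷12 = 4 r 6, and 6÷4 = 1, so 4+6+1 = 11.
Friday + 11 ≡ Tuesday — that's 2254's doomsday.
In March the doomsday date is Mar 14.
Mar 28 is 14 days after Mar 14; 14 mod 7 = 0, so Tuesday + 0 = Tuesday.

Tuesday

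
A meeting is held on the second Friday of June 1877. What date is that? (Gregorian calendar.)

June 8, 1877

June 1, 1877 is a Friday.
The first Friday is therefore June 1 (same day).
The second Friday is 1 + 1×7 = June 8.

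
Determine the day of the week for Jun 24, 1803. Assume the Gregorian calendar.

Friday

Doomsday rule: the anchor day for the 1800s is Friday. For year 03: 3÷12 = 0 r 3, and 3÷4 = 0, so 0+3+0 = 3.
Friday + 3 ≡ Monday — that's 1803's doomsday.
In June the doomsday date is Jun 6.
Jun 24 is 18 days after Jun 6; 18 mod 7 = 4, so Monday + 4 = Friday.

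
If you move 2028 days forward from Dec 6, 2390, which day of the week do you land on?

First find the weekday of Dec 6, 2390. Doomsday rule: the anchor day for the 2300s is Wednesday. For year 90: 90÷12 = 7 r 6, and 6÷4 = 1, so 7+6+1 = 14.
Wednesday + 14 ≡ Wednesday — that's 2390's doomsday.
In December the doomsday date is Dec 12.
Dec 6 is 6 days before Dec 12; 6 mod 7 = 6, so Wednesday − 6 = Thursday.
2028 mod 7 = 5, so 2028 days after a Thursday is Thursday + 5 = Tuesday.

Tuesday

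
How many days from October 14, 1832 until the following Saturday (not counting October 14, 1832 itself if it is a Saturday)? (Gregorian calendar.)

6

Oct 14, 1832 is a Sunday.
From Sunday to the next Saturday is 6 days.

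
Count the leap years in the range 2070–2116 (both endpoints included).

11

Multiples of 4 in [2070,2116]: 12.
Of those, multiples of 100: 1 (not leap unless ÷400).
Multiples of 400: 0.
Leap years = 12 − 1 + 0 = 11.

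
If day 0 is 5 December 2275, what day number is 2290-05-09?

5269

Dec 5, 2275 → Dec 5, 2276: 366 days (Feb 29, 2276 is in that span).
Dec 5, 2276 → Dec 5, 2277: 365 days.
Dec 5, 2277 → Dec 5, 2278: 365 days.
Dec 5, 2278 → Dec 5, 2279: 365 days.
Dec 5, 2279 → Dec 5, 2280: 366 days (Feb 29, 2280 is in that span).
Dec 5, 2280 → Dec 5, 2281: 365 days.
Dec 5, 2281 → Dec 5, 2282: 365 days.
Dec 5, 2282 → Dec 5, 2283: 365 days.
Dec 5, 2283 → Dec 5, 2284: 366 days (Feb 29, 2284 is in that span).
Dec 5, 2284 → Dec 5, 2285: 365 days.
Dec 5, 2285 → Dec 5, 2286: 365 days.
Dec 5, 2286 → Dec 5, 2287: 365 days.
Dec 5, 2287 → Dec 5, 2288: 366 days (Feb 29, 2288 is in that span).
Dec 5, 2288 → Dec 5, 2289: 365 days.
Dec 5, 2289 → Jan 5, 2290: 31 days (December has 31).
Jan 5, 2290 → Feb 5, 2290: 31 days (January has 31).
Feb 5, 2290 → Mar 5, 2290: 28 days (February has 28).
Mar 5, 2290 → Apr 5, 2290: 31 days (March has 31).
Apr 5, 2290 → May 5, 2290: 30 days (April has 30).
May 5, 2290 → May 9, 2290: 4 days.
Total: 5269 days.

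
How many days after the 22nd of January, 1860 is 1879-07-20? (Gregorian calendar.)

Jan 22, 1860 → Jan 22, 1861: 366 days (Feb 29, 1860 is in that span).
Jan 22, 1861 → Jan 22, 1862: 365 days.
Jan 22, 1862 → Jan 22, 1863: 365 days.
Jan 22, 1863 → Jan 22, 1864: 365 days.
Jan 22, 1864 → Jan 22, 1865: 366 days (Feb 29, 1864 is in that span).
Jan 22, 1865 → Jan 22, 1866: 365 days.
Jan 22, 1866 → Jan 22, 1867: 365 days.
Jan 22, 1867 → Jan 22, 1868: 365 days.
Jan 22, 1868 → Jan 22, 1869: 366 days (Feb 29, 1868 is in that span).
Jan 22, 1869 → Jan 22, 1870: 365 days.
Jan 22, 1870 → Jan 22, 1871: 365 days.
Jan 22, 1871 → Jan 22, 1872: 365 days.
Jan 22, 1872 → Jan 22, 1873: 366 days (Feb 29, 1872 is in that span).
Jan 22, 1873 → Jan 22, 1874: 365 days.
Jan 22, 1874 → Jan 22, 1875: 365 days.
Jan 22, 1875 → Jan 22, 1876: 365 days.
Jan 22, 1876 → Jan 22, 1877: 366 days (Feb 29, 1876 is in that span).
Jan 22, 1877 → Jan 22, 1878: 365 days.
Jan 22, 1878 → Jan 22, 1879: 365 days.
Jan 22, 1879 → Feb 22, 1879: 31 days (January has 31).
Feb 22, 1879 → Mar 22, 1879: 28 days (February has 28).
Mar 22, 1879 → Apr 22, 1879: 31 days (March has 31).
Apr 22, 1879 → May 22, 1879: 30 days (April has 30).
May 22, 1879 → Jun 22, 1879: 31 days (May has 31).
Jun 22, 1879 → Jul 20, 1879: 28 days.
Total: 7119 days.

7119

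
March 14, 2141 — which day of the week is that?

Tuesday

Doomsday rule: the anchor day for the 2100s is Sunday. For year 41: 41÷12 = 3 r 5, and 5÷4 = 1, so 3+5+1 = 9.
Sunday + 9 ≡ Tuesday — that's 2141's doomsday.
In March the doomsday date is Mar 14.
Mar 14 is the doomsday itself: Tuesday.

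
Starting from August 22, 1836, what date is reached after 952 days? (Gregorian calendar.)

+365 (one year) → Aug 22, 1837 (587 left).
+365 (one year) → Aug 22, 1838 (222 left).
Aug has 31 days: +10 → Sep 1, 1838 (212 left).
Sep has 30 days: +30 → Oct 1, 1838 (182 left).
Oct has 31 days: +31 → Nov 1, 1838 (151 left).
Nov has 30 days: +30 → Dec 1, 1838 (121 left).
Dec has 31 days: +31 → Jan 1, 1839 (90 left).
Jan has 31 days: +31 → Feb 1, 1839 (59 left).
Feb has 28 days: +28 → Mar 1, 1839 (31 left).
Mar has 31 days: +31 → Apr 1, 1839 (0 left).

April 1, 1839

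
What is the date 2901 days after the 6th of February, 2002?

+365 (one year) → Feb 6, 2003 (2536 left).
+365 (one year) → Feb 6, 2004 (2171 left).
+366 (one year; includes Feb 29, 2004) → Feb 6, 2005 (1805 left).
+365 (one year) → Feb 6, 2006 (1440 left).
+365 (one year) → Feb 6, 2007 (1075 left).
+365 (one year) → Feb 6, 2008 (710 left).
+366 (one year; includes Feb 29, 2008) → Feb 6, 2009 (344 left).
Feb has 28 days: +23 → Mar 1, 2009 (321 left).
Mar has 31 days: +31 → Apr 1, 2009 (290 left).
Apr has 30 days: +30 → May 1, 2009 (260 left).
May has 31 days: +31 → Jun 1, 2009 (229 left).
Jun has 30 days: +30 → Jul 1, 2009 (199 left).
Jul has 31 days: +31 → Aug 1, 2009 (168 left).
Aug has 31 days: +31 → Sep 1, 2009 (137 left).
Sep has 30 days: +30 → Oct 1, 2009 (107 left).
Oct has 31 days: +31 → Nov 1, 2009 (76 left).
Nov has 30 days: +30 → Dec 1, 2009 (46 left).
Dec has 31 days: +31 → Jan 1, 2010 (15 left).
+15 → Jan 16, 2010.

January 16, 2010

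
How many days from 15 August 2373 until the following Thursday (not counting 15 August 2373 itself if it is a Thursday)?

Aug 15, 2373 is a Wednesday.
From Wednesday to the next Thursday is 1 day.

1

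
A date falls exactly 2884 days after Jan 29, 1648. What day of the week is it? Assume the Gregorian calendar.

Wednesday

First find the weekday of Jan 29, 1648. Doomsday rule: the anchor day for the 1600s is Tuesday. For year 48: 48÷12 = 4 r 0, and 0÷4 = 0, so 4+0+0 = 4.
Tuesday + 4 ≡ Saturday — that's 1648's doomsday.
In January the doomsday date is Jan 4 (1648 is a leap year (divisible by 4)).
Jan 29 is 25 days after Jan 4; 25 mod 7 = 4, so Saturday + 4 = Wednesday.
2884 mod 7 = 0, so 2884 days after a Wednesday is Wednesday + 0 = Wednesday.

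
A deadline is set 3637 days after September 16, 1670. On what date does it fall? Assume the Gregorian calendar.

August 31, 1680

+365 (one year) → Sep 16, 1671 (3272 left).
+366 (one year; includes Feb 29, 1672) → Sep 16, 1672 (2906 left).
+365 (one year) → Sep 16, 1673 (2541 left).
+365 (one year) → Sep 16, 1674 (2176 left).
+365 (one year) → Sep 16, 1675 (1811 left).
+366 (one year; includes Feb 29, 1676) → Sep 16, 1676 (1445 left).
+365 (one year) → Sep 16, 1677 (1080 left).
+365 (one year) → Sep 16, 1678 (715 left).
+365 (one year) → Sep 16, 1679 (350 left).
Sep has 30 days: +15 → Oct 1, 1679 (335 left).
Oct has 31 days: +31 → Nov 1, 1679 (304 left).
Nov has 30 days: +30 → Dec 1, 1679 (274 left).
Dec has 31 days: +31 → Jan 1, 1680 (243 left).
Jan has 31 days: +31 → Feb 1, 1680 (212 left).
Feb has 29 days: +29 → Mar 1, 1680 (183 left).
Mar has 31 days: +31 → Apr 1, 1680 (152 left).
Apr has 30 days: +30 → May 1, 1680 (122 left).
May has 31 days: +31 → Jun 1, 1680 (91 left).
Jun has 30 days: +30 → Jul 1, 1680 (61 left).
Jul has 31 days: +31 → Aug 1, 1680 (30 left).
+30 → Aug 31, 1680.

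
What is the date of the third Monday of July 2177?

July 21, 2177

July 1, 2177 is a Tuesday.
The first Monday is therefore July 7 (6 days later).
The third Monday is 7 + 2×7 = July 21.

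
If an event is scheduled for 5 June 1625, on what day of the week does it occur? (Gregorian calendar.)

Doomsday rule: the anchor day for the 1600s is Tuesday. For year 25: 25÷12 = 2 r 1, and 1÷4 = 0, so 2+1+0 = 3.
Tuesday + 3 ≡ Friday — that's 1625's doomsday.
In June the doomsday date is Jun 6.
Jun 5 is 1 day before Jun 6; 1 mod 7 = 1, so Friday − 1 = Thursday.

Thursday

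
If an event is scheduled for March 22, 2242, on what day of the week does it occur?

Tuesday

Doomsday rule: the anchor day for the 2200s is Friday. For year 42: 42÷12 = 3 r 6, and 6÷4 = 1, so 3+6+1 = 10.
Friday + 10 ≡ Monday — that's 2242's doomsday.
In March the doomsday date is Mar 14.
Mar 22 is 8 days after Mar 14; 8 mod 7 = 1, so Monday + 1 = Tuesday.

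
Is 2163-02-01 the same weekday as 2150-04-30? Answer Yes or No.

No

From Apr 30, 2150 to Feb 1, 2163 is 4660 days.
4660 mod 7 = 5, so they are different weekdays.
(Apr 30, 2150 is a Thursday; Feb 1, 2163 is a Tuesday.)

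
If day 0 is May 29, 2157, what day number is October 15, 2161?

1600

May 29, 2157 → May 29, 2158: 365 days.
May 29, 2158 → May 29, 2159: 365 days.
May 29, 2159 → May 29, 2160: 366 days (Feb 29, 2160 is in that span).
May 29, 2160 → May 29, 2161: 365 days.
May 29, 2161 → Jun 29, 2161: 31 days (May has 31).
Jun 29, 2161 → Jul 29, 2161: 30 days (June has 30).
Jul 29, 2161 → Aug 29, 2161: 31 days (July has 31).
Aug 29, 2161 → Sep 29, 2161: 31 days (August has 31).
Sep 29, 2161 → Oct 15, 2161: 16 days.
Total: 1600 days.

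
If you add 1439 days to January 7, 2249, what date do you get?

+365 (one year) → Jan 7, 2250 (1074 left).
+365 (one year) → Jan 7, 2251 (709 left).
+365 (one year) → Jan 7, 2252 (344 left).
Jan has 31 days: +25 → Feb 1, 2252 (319 left).
Feb has 29 days: +29 → Mar 1, 2252 (290 left).
Mar has 31 days: +31 → Apr 1, 2252 (259 left).
Apr has 30 days: +30 → May 1, 2252 (229 left).
May has 31 days: +31 → Jun 1, 2252 (198 left).
Jun has 30 days: +30 → Jul 1, 2252 (168 left).
Jul has 31 days: +31 → Aug 1, 2252 (137 left).
Aug has 31 days: +31 → Sep 1, 2252 (106 left).
Sep has 30 days: +30 → Oct 1, 2252 (76 left).
Oct has 31 days: +31 → Nov 1, 2252 (45 left).
Nov has 30 days: +30 → Dec 1, 2252 (15 left).
+15 → Dec 16, 2252.

December 16, 2252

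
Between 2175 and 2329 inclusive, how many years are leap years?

Multiples of 4 in [2175,2329]: 39.
Of those, multiples of 100: 2 (not leap unless ÷400).
Multiples of 400: 0.
Leap years = 39 − 2 + 0 = 37.

37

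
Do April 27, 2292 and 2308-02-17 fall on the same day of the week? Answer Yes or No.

From Apr 27, 2292 to Feb 17, 2308 is 5773 days.
5773 mod 7 = 5, so they are different weekdays.
(Apr 27, 2292 is a Wednesday; Feb 17, 2308 is a Monday.)

No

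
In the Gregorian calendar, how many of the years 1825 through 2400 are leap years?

Multiples of 4 in [1825,2400]: 144.
Of those, multiples of 100: 6 (not leap unless ÷400).
Multiples of 400: 2.
Leap years = 144 − 6 + 2 = 140.

140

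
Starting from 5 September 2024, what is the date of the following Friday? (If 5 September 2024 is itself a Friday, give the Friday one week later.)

September 6, 2024

Sep 5, 2024 is a Thursday.
From Thursday to the next Friday is 1 day.
Sep 5, 2024 + 1 = Sep 6, 2024.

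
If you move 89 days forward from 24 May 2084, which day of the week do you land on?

May 24, 2084 is a Wednesday.
89 mod 7 = 5, so 89 days after a Wednesday is Wednesday + 5 = Monday.

Monday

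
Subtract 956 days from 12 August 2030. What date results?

−365 (one year) → Aug 12, 2029 (591 left).
−365 (one year) → Aug 12, 2028 (226 left).
−12 → Jul 31, 2028 (end of Jul, 31 days; 214 left).
−31 → Jun 30, 2028 (end of Jun, 30 days; 183 left).
−30 → May 31, 2028 (end of May, 31 days; 153 left).
−31 → Apr 30, 2028 (end of Apr, 30 days; 122 left).
−30 → Mar 31, 2028 (end of Mar, 31 days; 92 left).
−31 → Feb 29, 2028 (end of Feb, 29 days; 61 left).
−29 → Jan 31, 2028 (end of Jan, 31 days; 32 left).
−31 → Dec 31, 2027 (end of Dec, 31 days; 1 left).
−1 → Dec 30, 2027.

December 30, 2027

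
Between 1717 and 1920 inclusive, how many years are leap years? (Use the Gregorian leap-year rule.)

49

Multiples of 4 in [1717,1920]: 51.
Of those, multiples of 100: 2 (not leap unless ÷400).
Multiples of 400: 0.
Leap years = 51 − 2 + 0 = 49.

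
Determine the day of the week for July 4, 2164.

January 1, 2164 is a Sunday.
Jan 1, 2164 → Feb 1, 2164: 31 days (January has 31).
Feb 1, 2164 → Mar 1, 2164: 29 days (February has 29).
Mar 1, 2164 → Apr 1, 2164: 31 days (March has 31).
Apr 1, 2164 → May 1, 2164: 30 days (April has 30).
May 1, 2164 → Jun 1, 2164: 31 days (May has 31).
Jun 1, 2164 → Jul 1, 2164: 30 days (June has 30).
Jul 1, 2164 → Jul 4, 2164: 3 days.
Total: 185 days.
185 mod 7 = 3, so Sunday + 3 = Wednesday.

Wednesday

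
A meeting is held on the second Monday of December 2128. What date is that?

December 1, 2128 is a Wednesday.
The first Monday is therefore December 6 (5 days later).
The second Monday is 6 + 1×7 = December 13.

December 13, 2128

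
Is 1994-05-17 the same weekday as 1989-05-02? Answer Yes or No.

Yes

From May 2, 1989 to May 17, 1994 is 1841 days.
1841 mod 7 = 0, so they are the same weekday.
(May 2, 1989 is a Tuesday; May 17, 1994 is a Tuesday.)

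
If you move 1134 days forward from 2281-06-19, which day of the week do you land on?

Sunday

First find the weekday of Jun 19, 2281. Doomsday rule: the anchor day for the 2200s is Friday. For year 81: 81÷12 = 6 r 9, and 9÷4 = 2, so 6+9+2 = 17.
Friday + 17 ≡ Monday — that's 2281's doomsday.
In June the doomsday date is Jun 6.
Jun 19 is 13 days after Jun 6; 13 mod 7 = 6, so Monday + 6 = Sunday.
1134 mod 7 = 0, so 1134 days after a Sunday is Sunday + 0 = Sunday.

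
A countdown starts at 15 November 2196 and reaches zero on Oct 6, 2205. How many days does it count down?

Nov 15, 2196 → Nov 15, 2197: 365 days.
Nov 15, 2197 → Nov 15, 2198: 365 days.
Nov 15, 2198 → Nov 15, 2199: 365 days.
Nov 15, 2199 → Nov 15, 2200: 365 days.
Nov 15, 2200 → Nov 15, 2201: 365 days.
Nov 15, 2201 → Nov 15, 2202: 365 days.
Nov 15, 2202 → Nov 15, 2203: 365 days.
Nov 15, 2203 → Nov 15, 2204: 366 days (Feb 29, 2204 is in that span).
Nov 15, 2204 → Dec 15, 2204: 30 days (November has 30).
Dec 15, 2204 → Jan 15, 2205: 31 days (December has 31).
Jan 15, 2205 → Feb 15, 2205: 31 days (January has 31).
Feb 15, 2205 → Mar 15, 2205: 28 days (February has 28).
Mar 15, 2205 → Apr 15, 2205: 31 days (March has 31).
Apr 15, 2205 → May 15, 2205: 30 days (April has 30).
May 15, 2205 → Jun 15, 2205: 31 days (May has 31).
Jun 15, 2205 → Jul 15, 2205: 30 days (June has 30).
Jul 15, 2205 → Aug 15, 2205: 31 days (July has 31).
Aug 15, 2205 → Sep 15, 2205: 31 days (August has 31).
Sep 15, 2205 → Oct 6, 2205: 21 days.
Total: 3246 days.

3246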